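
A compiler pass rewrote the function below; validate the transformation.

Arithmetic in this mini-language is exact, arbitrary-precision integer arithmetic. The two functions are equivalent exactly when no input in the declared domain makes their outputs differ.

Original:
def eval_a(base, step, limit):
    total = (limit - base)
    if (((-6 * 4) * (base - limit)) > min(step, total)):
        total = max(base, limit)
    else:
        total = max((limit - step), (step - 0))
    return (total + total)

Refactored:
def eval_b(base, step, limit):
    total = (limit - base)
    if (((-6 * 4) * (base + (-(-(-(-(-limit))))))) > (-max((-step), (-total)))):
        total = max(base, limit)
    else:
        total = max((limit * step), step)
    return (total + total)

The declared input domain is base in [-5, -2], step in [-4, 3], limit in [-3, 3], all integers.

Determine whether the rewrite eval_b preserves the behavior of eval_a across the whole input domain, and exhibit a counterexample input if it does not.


These are not equivalent — on base=-2, step=-4, limit=-3 the outputs split (2 vs 24).
eval_a: total=-1, then (((-6 * 4) * (base - limit)) > min(step, total)) is false, then total=1, then returns 2
eval_b: total=-1, then (((-6 * 4) * (base + (-(-(-(-(-limit))))))) > (-max((-step), (-total)))) is false, then total=12, then returns 24
verdict: not equivalent; witness: base=-2, step=-4, limit=-3


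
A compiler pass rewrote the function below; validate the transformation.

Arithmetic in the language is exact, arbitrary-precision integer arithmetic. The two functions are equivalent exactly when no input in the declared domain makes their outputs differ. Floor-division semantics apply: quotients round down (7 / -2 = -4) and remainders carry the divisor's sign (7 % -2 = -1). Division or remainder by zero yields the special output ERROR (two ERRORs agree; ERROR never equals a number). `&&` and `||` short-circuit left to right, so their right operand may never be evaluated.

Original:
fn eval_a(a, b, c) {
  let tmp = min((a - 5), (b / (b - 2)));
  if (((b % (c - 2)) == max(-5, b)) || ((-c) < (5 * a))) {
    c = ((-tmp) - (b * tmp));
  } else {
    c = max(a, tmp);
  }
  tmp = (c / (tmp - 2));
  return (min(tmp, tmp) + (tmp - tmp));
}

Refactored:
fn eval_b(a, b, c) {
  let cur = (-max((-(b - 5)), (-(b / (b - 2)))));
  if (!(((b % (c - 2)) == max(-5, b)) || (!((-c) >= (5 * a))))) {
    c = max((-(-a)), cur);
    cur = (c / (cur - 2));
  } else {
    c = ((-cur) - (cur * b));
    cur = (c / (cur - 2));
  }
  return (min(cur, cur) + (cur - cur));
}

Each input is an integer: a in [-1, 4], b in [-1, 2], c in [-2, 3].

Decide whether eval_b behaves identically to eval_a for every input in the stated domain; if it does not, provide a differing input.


Take a=3, b=1, c=-2.
eval_a: tmp becomes -2; next (((b % (c - 2)) == max(-5, b)) || ((-c) < (5 * a))) evaluates to true; next c becomes 4; next tmp becomes -1; next final value -1
eval_b: cur becomes -4; next (!(((b % (c - 2)) == max(-5, b)) || (!((-c) >= (5 * a))))) evaluates to false; next c becomes 8; next cur becomes -2; next final value -2
-1 != -2, so the rewrite changes behavior.
verdict: not equivalent; witness: a=3, b=1, c=-2


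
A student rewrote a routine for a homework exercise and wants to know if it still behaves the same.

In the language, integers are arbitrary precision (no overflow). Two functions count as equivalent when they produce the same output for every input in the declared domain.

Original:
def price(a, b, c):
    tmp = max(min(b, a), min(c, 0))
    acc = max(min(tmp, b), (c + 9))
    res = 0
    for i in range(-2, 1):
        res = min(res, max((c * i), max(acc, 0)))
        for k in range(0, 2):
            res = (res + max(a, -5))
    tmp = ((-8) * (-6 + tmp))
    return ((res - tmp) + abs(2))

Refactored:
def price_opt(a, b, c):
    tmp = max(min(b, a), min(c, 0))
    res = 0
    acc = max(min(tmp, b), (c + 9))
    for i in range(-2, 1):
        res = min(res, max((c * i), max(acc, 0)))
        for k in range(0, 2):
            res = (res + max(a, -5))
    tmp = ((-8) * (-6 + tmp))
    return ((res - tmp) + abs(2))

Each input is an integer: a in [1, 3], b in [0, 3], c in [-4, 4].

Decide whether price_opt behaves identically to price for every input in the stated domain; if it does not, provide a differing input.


Equivalent — the differences include same computation, different form, yet no declared input distinguishes the two.
One worked example (a=1, b=1, c=-3) — price: tmp=1, then acc=6, then res=0, then (i=-2), then res=0, then (k=0), then res=1, then (k=1), then res=2, then (i=-1), then res=2, then (k=0), then res=3, then (k=1), then res=4, then (i=0), then res=4, then (k=0), then res=5, then (k=1), then res=6, then tmp=40, then returns -32; price_opt: tmp=1, then res=0, then acc=6, then (i=-2), then res=0, then (k=0), then res=1, then (k=1), then res=2, then (i=-1), then res=2, then (k=0), then res=3, then (k=1), then res=4, then (i=0), then res=4, then (k=0), then res=5, then (k=1), then res=6, then tmp=40, then returns -32; agreement on -32.
Sweeping the whole domain (108 inputs) finds no disagreement.
verdict: equivalent


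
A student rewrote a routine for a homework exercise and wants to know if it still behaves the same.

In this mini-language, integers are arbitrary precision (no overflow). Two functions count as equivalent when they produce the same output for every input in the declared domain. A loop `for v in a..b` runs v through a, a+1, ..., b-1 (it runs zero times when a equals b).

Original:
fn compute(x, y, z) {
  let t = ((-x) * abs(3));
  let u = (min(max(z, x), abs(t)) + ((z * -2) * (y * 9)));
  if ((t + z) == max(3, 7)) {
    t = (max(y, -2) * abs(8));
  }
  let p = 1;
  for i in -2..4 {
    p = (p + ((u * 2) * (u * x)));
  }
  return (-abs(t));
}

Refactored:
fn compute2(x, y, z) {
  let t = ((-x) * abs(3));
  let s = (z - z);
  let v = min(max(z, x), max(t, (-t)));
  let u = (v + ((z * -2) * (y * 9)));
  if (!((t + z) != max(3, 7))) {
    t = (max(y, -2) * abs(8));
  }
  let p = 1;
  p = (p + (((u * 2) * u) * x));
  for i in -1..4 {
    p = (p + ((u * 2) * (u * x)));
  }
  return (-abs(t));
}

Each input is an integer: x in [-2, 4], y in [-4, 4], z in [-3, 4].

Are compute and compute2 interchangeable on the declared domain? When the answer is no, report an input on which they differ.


Equivalent — the differences include boolean connective usage differs; min/max/abs usage differs; local variable names differ; statement counts differ; loop structure differs; arithmetic usage differs; comparison usage differs; constant usage differs, yet no declared input distinguishes the two.
As a probe, take x=1, y=2, z=-3: compute runs t becomes -3; next u becomes 109; next ((t + z) == max(3, 7)) evaluates to false; next p becomes 1; next at i=-2:; next p becomes 23763; next at i=-1:; next p becomes 47525; next at i=0:; next p becomes 71287; next at i=1:; next p becomes 95049; next at i=2:; next p becomes 118811; next at i=3:; next p becomes 142573; next final value -3; compute2 runs t becomes -3; next s becomes 0; next v becomes 1; next u becomes 109; next (!((t + z) != max(3, 7))) evaluates to false; next p becomes 1; next p becomes 23763; next at i=-1:; next p becomes 47525; next at i=0:; next p becomes 71287; next at i=1:; next p becomes 95049; next at i=2:; next p becomes 118811; next at i=3:; next p becomes 142573; next final value -3; both end at -3.
An exhaustive pass over the 504 declared inputs shows identical outputs.
verdict: equivalent


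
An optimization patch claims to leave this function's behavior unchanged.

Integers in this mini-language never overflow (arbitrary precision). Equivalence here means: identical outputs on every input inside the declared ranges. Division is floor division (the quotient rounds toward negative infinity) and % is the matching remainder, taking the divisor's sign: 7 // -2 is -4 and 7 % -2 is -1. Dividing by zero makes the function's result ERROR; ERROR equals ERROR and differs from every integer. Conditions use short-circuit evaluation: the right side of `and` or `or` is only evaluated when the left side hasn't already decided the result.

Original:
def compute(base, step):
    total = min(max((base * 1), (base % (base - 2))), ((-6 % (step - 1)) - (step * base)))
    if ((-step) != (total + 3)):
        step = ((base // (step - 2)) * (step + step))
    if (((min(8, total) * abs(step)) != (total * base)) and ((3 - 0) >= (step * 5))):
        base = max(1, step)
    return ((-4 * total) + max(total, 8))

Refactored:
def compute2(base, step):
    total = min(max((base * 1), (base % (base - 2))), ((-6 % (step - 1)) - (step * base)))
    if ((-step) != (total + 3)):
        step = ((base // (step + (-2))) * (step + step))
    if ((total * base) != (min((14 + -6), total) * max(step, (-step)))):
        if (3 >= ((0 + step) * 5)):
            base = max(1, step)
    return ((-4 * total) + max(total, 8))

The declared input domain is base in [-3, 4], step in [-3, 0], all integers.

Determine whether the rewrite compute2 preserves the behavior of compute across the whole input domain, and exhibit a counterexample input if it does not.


This is a faithful refactor — arithmetic usage differs, and boolean connective usage differs, and min/max/abs usage differs, and statement counts differ, and branching structure differs, and constant usage differs, but the computed results match everywhere.
Tracing base=-1, step=0: compute: total=-1, then ((-step) != (total + 3)) is true, then step=0, then (((min(8, total) * abs(step)) != (total * base)) and ((3 - 0) >= (step * 5))) is true, then base=1, then returns 12 | compute2: total=-1, then ((-step) != (total + 3)) is true, then step=0, then ((total * base) != (min((14 + -6), total) * max(step, (-step)))) is true, then (3 >= ((0 + step) * 5)) is true, then base=1, then returns 12 — matching result 12.
An exhaustive pass over the 32 declared inputs shows identical outputs.
verdict: equivalent


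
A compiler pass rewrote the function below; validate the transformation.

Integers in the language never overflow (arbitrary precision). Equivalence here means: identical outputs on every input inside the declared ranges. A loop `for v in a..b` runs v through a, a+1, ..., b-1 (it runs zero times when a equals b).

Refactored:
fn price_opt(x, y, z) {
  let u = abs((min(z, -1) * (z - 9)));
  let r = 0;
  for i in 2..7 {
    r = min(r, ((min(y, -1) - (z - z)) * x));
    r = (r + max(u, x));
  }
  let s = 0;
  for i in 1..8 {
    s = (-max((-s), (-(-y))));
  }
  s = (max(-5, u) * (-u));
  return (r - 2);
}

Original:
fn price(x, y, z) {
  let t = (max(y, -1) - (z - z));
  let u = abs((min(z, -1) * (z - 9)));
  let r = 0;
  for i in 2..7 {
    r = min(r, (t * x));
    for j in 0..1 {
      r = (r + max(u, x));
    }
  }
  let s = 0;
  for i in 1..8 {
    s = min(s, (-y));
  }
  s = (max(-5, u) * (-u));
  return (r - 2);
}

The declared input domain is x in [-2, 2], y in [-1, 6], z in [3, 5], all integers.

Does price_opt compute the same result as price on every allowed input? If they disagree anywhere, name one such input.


The rewrite breaks on x=-2, y=0, z=3, where the results are 4 and 6.
price: t := 0 | u := 6 | r := 0 | iter i=2: | r := 0 | iter j=0: | r := 6 | iter i=3: | r := 0 | iter j=0: | r := 6 | iter i=4: | r := 0 | iter j=0: | r := 6 | iter i=5: | r := 0 | iter j=0: | r := 6 | iter i=6: | r := 0 | iter j=0: | r := 6 | s := 0 | iter i=1: | s := 0 | iter i=2: | s := 0 | iter i=3: | s := 0 | iter i=4: | s := 0 | iter i=5: | s := 0 | iter i=6: | s := 0 | iter i=7: | s := 0 | s := -36 | result 4
price_opt: u := 6 | r := 0 | iter i=2: | r := 0 | r := 6 | iter i=3: | r := 2 | r := 8 | iter i=4: | r := 2 | r := 8 | iter i=5: | r := 2 | r := 8 | iter i=6: | r := 2 | r := 8 | s := 0 | iter i=1: | s := 0 | iter i=2: | s := 0 | iter i=3: | s := 0 | iter i=4: | s := 0 | iter i=5: | s := 0 | iter i=6: | s := 0 | iter i=7: | s := 0 | s := -36 | result 6
verdict: not equivalent; witness: x=-2, y=0, z=3


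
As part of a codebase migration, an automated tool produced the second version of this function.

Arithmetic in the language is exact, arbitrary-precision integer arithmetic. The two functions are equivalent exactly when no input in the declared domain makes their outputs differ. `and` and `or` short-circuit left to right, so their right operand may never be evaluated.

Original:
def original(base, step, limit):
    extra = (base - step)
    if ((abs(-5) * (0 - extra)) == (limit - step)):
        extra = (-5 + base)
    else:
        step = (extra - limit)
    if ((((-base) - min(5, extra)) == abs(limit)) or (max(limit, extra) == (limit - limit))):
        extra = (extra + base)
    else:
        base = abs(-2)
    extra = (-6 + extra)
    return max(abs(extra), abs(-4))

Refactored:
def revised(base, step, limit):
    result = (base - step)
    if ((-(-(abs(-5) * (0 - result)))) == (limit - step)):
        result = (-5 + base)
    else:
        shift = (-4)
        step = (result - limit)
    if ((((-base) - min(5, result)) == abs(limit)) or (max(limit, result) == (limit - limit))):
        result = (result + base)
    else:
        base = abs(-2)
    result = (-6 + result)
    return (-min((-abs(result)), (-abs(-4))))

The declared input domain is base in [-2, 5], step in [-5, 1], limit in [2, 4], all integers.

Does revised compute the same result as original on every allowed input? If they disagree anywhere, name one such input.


The two versions differ — the changes include min/max/abs usage differs, statement counts differ, local variable names differ, constant usage differs.
One worked example (base=1, step=-3, limit=2) — original: extra becomes 4; next ((abs(-5) * (0 - extra)) == (limit - step)) evaluates to false; next step becomes 2; next ((((-base) - min(5, extra)) == abs(limit)) or (max(limit, extra) == (limit - limit))) evaluates to false; next base becomes 2; next extra becomes -2; next final value 4; revised: result becomes 4; next ((-(-(abs(-5) * (0 - result)))) == (limit - step)) evaluates to false; next shift becomes -4; next step becomes 2; next ((((-base) - min(5, result)) == abs(limit)) or (max(limit, result) == (limit - limit))) evaluates to false; next base becomes 2; next result becomes -2; next final value 4; agreement on 4.
Checked all 168 inputs in the declared domain: the outputs agree on every one.
verdict: equivalent


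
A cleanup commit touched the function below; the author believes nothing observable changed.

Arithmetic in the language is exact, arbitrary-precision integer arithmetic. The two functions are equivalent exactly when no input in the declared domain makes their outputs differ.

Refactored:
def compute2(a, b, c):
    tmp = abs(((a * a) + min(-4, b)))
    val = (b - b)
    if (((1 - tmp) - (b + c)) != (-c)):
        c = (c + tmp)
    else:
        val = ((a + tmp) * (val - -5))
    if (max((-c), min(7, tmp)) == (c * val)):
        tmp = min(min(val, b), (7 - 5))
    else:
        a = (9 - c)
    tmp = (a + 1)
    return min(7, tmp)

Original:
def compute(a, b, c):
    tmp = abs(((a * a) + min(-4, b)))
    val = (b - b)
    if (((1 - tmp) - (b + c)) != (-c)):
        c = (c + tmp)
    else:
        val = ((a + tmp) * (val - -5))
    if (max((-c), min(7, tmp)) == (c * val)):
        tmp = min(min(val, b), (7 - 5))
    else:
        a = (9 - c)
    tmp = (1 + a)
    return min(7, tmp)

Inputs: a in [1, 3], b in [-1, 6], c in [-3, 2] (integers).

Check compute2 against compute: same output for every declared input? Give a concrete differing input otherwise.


Although same computation, different form, 144/144 inputs agree.
verdict: equivalent


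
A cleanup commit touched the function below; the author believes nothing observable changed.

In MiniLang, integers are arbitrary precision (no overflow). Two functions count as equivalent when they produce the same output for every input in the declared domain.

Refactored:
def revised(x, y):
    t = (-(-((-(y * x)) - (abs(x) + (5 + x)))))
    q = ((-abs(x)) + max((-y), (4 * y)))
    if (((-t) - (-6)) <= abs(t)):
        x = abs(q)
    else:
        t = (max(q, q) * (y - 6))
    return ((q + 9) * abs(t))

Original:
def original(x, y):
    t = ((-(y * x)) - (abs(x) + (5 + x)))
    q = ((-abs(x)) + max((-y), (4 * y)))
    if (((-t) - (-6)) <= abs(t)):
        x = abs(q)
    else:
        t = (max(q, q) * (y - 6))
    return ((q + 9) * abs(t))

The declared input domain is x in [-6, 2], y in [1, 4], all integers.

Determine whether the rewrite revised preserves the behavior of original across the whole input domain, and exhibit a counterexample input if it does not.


This is a faithful refactor — same computation, different form, but the computed results match everywhere.
One worked example (x=-3, y=4) — original: t becomes 7; next q becomes 13; next (((-t) - (-6)) <= abs(t)) evaluates to true; next x becomes 13; next final value 154; revised: t becomes 7; next q becomes 13; next (((-t) - (-6)) <= abs(t)) evaluates to true; next x becomes 13; next final value 154; agreement on 154.
Sweeping the whole domain (36 inputs) finds no disagreement.
verdict: equivalent


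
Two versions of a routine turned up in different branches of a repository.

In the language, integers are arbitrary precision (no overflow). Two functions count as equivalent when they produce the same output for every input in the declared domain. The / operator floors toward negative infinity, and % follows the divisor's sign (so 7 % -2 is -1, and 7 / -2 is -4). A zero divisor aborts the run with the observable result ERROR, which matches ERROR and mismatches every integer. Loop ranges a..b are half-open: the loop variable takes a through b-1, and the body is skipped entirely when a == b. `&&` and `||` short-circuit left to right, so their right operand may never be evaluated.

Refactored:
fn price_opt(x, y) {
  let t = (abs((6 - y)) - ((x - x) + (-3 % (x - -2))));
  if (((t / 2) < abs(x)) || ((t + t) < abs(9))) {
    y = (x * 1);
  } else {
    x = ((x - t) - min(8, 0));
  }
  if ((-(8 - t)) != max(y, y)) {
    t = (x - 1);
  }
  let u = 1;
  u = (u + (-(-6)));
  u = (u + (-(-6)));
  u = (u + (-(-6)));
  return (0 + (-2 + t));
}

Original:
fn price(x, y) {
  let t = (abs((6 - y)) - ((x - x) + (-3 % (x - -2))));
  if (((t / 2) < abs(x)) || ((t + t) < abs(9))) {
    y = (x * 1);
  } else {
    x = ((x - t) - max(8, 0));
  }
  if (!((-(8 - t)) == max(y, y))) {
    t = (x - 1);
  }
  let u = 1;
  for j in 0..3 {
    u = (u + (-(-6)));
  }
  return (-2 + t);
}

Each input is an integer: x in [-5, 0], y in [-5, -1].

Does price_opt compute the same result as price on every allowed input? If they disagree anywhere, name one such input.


Not equivalent: x=-5, y=-5 separates them (-27 vs -19).
price: t = 11; (((t / 2) < abs(x)) || ((t + t) < abs(9))) -> false; x = -24; (!((-(8 - t)) == max(y, y))) -> true; t = -25; u = 1; [j=0]; u = 7; [j=1]; u = 13; [j=2]; u = 19; return -27
price_opt: t = 11; (((t / 2) < abs(x)) || ((t + t) < abs(9))) -> false; x = -16; ((-(8 - t)) != max(y, y)) -> true; t = -17; u = 1; u = 7; u = 13; u = 19; return -19
verdict: not equivalent; witness: x=-5, y=-5


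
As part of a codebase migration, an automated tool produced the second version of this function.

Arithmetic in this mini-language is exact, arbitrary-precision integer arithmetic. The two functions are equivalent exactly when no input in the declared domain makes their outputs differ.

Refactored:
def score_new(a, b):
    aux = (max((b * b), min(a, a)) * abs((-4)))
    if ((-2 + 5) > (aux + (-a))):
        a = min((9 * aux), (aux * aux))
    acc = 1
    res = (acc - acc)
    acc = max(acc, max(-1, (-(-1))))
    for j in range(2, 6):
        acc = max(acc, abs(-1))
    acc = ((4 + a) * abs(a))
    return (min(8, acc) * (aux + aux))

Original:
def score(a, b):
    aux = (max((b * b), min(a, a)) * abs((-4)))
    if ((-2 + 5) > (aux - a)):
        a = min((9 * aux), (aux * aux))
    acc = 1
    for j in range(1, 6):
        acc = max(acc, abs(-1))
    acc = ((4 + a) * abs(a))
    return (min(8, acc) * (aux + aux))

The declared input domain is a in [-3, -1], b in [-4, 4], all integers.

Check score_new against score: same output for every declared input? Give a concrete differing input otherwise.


Reading the diff, among the changes: min/max/abs usage differs, plus loop structure differs, plus arithmetic usage differs, plus statement counts differ, plus local variable names differ, plus constant usage differs.
Tracing a=-1, b=0: score: aux becomes 0; next ((-2 + 5) > (aux - a)) evaluates to true; next a becomes 0; next acc becomes 1; next at j=1:; next acc becomes 1; next at j=2:; next acc becomes 1; next at j=3:; next acc becomes 1; next at j=4:; next acc becomes 1; next at j=5:; next acc becomes 1; next acc becomes 0; next final value 0 | score_new: aux becomes 0; next ((-2 + 5) > (aux + (-a))) evaluates to true; next a becomes 0; next acc becomes 1; next res becomes 0; next acc becomes 1; next at j=2:; next acc becomes 1; next at j=3:; next acc becomes 1; next at j=4:; next acc becomes 1; next at j=5:; next acc becomes 1; next acc becomes 0; next final value 0 — matching result 0.
Sweeping the whole domain (27 inputs) finds no disagreement.
verdict: equivalent


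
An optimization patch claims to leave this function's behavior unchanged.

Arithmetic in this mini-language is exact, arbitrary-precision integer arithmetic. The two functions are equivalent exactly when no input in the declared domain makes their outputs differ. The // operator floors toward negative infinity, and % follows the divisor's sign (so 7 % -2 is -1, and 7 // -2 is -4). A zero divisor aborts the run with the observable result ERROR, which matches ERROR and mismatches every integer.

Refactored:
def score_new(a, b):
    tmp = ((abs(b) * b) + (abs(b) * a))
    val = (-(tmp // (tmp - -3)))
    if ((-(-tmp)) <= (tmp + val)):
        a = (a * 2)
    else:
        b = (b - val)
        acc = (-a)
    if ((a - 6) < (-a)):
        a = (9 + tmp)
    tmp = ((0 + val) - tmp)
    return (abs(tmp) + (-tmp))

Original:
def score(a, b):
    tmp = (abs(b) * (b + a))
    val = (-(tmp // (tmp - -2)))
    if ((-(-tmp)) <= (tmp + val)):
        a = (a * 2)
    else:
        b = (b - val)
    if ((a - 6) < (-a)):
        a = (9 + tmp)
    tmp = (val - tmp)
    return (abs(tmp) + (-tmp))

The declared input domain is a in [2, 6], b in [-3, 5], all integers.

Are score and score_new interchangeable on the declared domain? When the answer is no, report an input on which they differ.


Evaluate both at a=2, b=-3.
score: tmp becomes -3; next val becomes -3; next ((-(-tmp)) <= (tmp + val)) evaluates to false; next b becomes 0; next ((a - 6) < (-a)) evaluates to true; next a becomes 6; next tmp becomes 0; next final value 0
score_new: tmp becomes -3; next hits division by zero so the output is ERROR
0 and ERROR differ, so these are not the same function on this domain.
verdict: not equivalent; witness: a=2, b=-3


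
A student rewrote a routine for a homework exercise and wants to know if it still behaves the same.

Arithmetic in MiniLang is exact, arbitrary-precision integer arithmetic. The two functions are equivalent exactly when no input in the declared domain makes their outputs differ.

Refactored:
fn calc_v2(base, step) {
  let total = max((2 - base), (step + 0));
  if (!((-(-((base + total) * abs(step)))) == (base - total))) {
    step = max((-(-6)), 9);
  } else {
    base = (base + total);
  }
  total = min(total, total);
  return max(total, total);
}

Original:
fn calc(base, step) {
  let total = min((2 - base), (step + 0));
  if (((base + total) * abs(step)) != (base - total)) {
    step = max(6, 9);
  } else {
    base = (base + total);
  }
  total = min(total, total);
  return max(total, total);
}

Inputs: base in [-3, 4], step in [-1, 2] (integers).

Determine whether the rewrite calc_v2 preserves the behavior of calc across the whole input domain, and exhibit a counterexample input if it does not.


Take base=-3, step=-1.
calc: total=-1, then (((base + total) * abs(step)) != (base - total)) is true, then step=9, then total=-1, then returns -1
calc_v2: total=5, then (!((-(-((base + total) * abs(step)))) == (base - total))) is true, then step=9, then total=5, then returns 5
-1 against 5: the behavior changed.
verdict: not equivalent; witness: base=-3, step=-1


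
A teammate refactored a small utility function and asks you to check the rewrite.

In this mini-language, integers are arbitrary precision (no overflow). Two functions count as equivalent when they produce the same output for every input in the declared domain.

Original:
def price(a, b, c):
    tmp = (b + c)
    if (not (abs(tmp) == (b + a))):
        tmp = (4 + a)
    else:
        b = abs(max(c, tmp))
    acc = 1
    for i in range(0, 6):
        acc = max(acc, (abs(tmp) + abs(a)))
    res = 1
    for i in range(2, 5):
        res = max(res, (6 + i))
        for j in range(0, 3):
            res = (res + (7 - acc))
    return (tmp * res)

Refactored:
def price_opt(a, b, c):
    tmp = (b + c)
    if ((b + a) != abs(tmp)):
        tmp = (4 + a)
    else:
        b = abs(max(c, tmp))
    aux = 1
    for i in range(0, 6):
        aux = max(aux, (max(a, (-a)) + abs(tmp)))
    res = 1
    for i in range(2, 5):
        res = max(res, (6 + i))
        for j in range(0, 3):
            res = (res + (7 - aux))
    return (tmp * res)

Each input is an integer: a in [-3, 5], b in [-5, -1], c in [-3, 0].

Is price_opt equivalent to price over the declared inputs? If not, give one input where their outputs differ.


This is a faithful refactor — boolean connective usage differs; also comparison usage differs; also min/max/abs usage differs; also local variable names differ, but the computed results match everywhere.
Tracing a=-2, b=-3, c=-3: price: tmp := -6 | (not (abs(tmp) == (b + a))): true | tmp := 2 | acc := 1 | iter i=0: | acc := 4 | iter i=1: | acc := 4 | iter i=2: | acc := 4 | iter i=3: | acc := 4 | iter i=4: | acc := 4 | iter i=5: | acc := 4 | res := 1 | iter i=2: | res := 8 | iter j=0: | res := 11 | iter j=1: | res := 14 | iter j=2: | res := 17 | iter i=3: | res := 17 | iter j=0: | res := 20 | iter j=1: | res := 23 | iter j=2: | res := 26 | iter i=4: | res := 26 | iter j=0: | res := 29 | iter j=1: | res := 32 | iter j=2: | res := 35 | result 70 | price_opt: tmp := -6 | ((b + a) != abs(tmp)): true | tmp := 2 | aux := 1 | iter i=0: | aux := 4 | iter i=1: | aux := 4 | iter i=2: | aux := 4 | iter i=3: | aux := 4 | iter i=4: | aux := 4 | iter i=5: | aux := 4 | res := 1 | iter i=2: | res := 8 | iter j=0: | res := 11 | iter j=1: | res := 14 | iter j=2: | res := 17 | iter i=3: | res := 17 | iter j=0: | res := 20 | iter j=1: | res := 23 | iter j=2: | res := 26 | iter i=4: | res := 26 | iter j=0: | res := 29 | iter j=1: | res := 32 | iter j=2: | res := 35 | result 70 — matching result 70.
An exhaustive pass over the 180 declared inputs shows identical outputs.
verdict: equivalent


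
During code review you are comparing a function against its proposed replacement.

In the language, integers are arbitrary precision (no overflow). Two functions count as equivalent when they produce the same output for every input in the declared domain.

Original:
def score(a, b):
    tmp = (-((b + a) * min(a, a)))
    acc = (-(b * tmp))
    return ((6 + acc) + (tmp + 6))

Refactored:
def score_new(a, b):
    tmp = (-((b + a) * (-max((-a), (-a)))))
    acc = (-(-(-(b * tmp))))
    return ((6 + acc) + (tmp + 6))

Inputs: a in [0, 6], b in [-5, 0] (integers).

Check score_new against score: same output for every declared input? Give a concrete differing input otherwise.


Equivalent — the differences include min/max/abs usage differs, yet no declared input distinguishes the two.
Tracing a=4, b=-1: score: tmp becomes -12; next acc becomes -12; next final value -12 | score_new: tmp becomes -12; next acc becomes -12; next final value -12 — matching result -12.
Sweeping the whole domain (42 inputs) finds no disagreement.
verdict: equivalent


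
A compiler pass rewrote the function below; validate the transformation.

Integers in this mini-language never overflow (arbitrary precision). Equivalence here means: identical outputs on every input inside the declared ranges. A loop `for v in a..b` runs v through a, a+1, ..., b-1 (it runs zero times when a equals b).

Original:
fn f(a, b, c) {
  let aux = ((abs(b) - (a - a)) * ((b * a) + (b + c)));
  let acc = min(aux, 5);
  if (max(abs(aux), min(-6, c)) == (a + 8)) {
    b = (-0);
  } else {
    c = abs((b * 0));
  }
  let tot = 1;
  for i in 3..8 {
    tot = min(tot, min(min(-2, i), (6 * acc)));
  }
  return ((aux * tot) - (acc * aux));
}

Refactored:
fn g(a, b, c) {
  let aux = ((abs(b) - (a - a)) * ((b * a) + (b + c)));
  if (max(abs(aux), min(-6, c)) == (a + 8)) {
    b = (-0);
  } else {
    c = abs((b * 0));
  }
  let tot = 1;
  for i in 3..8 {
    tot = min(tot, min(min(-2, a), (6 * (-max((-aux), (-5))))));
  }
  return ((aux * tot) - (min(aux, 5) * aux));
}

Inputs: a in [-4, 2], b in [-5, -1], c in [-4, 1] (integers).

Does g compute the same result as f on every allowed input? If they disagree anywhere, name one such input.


Try a=-4, b=-5, c=-4.
f: aux=55, then acc=5, then (max(abs(aux), min(-6, c)) == (a + 8)) is false, then c=0, then tot=1, then (i=3), then tot=-2, then (i=4), then tot=-2, then (i=5), then tot=-2, then (i=6), then tot=-2, then (i=7), then tot=-2, then returns -385
g: aux=55, then (max(abs(aux), min(-6, c)) == (a + 8)) is false, then c=0, then tot=1, then (i=3), then tot=-4, then (i=4), then tot=-4, then (i=5), then tot=-4, then (i=6), then tot=-4, then (i=7), then tot=-4, then returns -495
-385 vs -495 — the two versions disagree here.
verdict: not equivalent; witness: a=-4, b=-5, c=-4


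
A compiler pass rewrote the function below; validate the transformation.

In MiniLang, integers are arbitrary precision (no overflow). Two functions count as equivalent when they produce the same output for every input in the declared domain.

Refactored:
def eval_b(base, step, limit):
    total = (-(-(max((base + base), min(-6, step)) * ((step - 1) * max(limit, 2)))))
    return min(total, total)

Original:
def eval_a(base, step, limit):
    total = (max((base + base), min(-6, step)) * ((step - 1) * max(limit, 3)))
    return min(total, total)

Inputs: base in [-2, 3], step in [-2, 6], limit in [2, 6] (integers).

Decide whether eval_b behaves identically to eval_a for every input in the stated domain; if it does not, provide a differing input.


base=-2, step=-2, limit=2 yields 36 from eval_a but 24 from eval_b.
verdict: not equivalent; witness: base=-2, step=-2, limit=2


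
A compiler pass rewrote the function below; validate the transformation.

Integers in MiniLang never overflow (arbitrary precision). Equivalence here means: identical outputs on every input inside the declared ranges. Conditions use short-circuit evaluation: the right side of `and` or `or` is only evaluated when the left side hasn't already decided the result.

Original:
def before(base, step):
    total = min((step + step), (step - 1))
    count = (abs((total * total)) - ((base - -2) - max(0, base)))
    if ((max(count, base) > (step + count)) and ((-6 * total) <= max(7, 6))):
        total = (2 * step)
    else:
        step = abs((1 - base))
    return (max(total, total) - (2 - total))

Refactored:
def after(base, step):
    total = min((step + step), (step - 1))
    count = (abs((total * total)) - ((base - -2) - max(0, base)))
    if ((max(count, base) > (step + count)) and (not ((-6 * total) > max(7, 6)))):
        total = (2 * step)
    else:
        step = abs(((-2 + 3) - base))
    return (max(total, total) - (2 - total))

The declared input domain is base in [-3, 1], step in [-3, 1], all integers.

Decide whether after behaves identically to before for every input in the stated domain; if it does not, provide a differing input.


Behavior is preserved: although arithmetic usage differs; boolean connective usage differs; comparison usage differs; constant usage differs, the outputs never diverge.
Spot check at base=-1, step=1 — before: total becomes 0; next count becomes -1; next ((max(count, base) > (step + count)) and ((-6 * total) <= max(7, 6))) evaluates to false; next step becomes 2; next final value -2. after: total becomes 0; next count becomes -1; next ((max(count, base) > (step + count)) and (not ((-6 * total) > max(7, 6)))) evaluates to false; next step becomes 2; next final value -2. Both give -2.
Every one of the 25 inputs gives matching results.
verdict: equivalent


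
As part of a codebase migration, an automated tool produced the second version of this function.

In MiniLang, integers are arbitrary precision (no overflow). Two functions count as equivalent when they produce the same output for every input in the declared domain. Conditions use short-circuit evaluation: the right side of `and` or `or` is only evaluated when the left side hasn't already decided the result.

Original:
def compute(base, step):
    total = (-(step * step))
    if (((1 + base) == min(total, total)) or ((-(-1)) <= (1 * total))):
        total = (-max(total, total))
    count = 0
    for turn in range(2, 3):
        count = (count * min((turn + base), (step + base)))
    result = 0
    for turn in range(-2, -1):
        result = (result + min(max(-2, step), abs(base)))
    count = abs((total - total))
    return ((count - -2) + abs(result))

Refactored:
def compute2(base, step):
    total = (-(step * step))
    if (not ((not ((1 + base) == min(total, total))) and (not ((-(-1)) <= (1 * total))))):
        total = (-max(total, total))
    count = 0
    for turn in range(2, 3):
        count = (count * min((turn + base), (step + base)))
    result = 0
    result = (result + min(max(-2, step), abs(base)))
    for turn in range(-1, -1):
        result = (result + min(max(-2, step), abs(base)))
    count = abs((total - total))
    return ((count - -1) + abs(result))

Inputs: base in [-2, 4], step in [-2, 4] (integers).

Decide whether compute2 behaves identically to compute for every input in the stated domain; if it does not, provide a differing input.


The rewrite breaks on base=-2, step=-2, where the results are 4 and 3.
compute: total := -4 | (((1 + base) == min(total, total)) or ((-(-1)) <= (1 * total))): false | count := 0 | iter turn=2: | count := 0 | result := 0 | iter turn=-2: | result := -2 | count := 0 | result 4
compute2: total := -4 | (not ((not ((1 + base) == min(total, total))) and (not ((-(-1)) <= (1 * total))))): false | count := 0 | iter turn=2: | count := 0 | result := 0 | result := -2 | loop over turn: empty range | count := 0 | result 3
verdict: not equivalent; witness: base=-2, step=-2


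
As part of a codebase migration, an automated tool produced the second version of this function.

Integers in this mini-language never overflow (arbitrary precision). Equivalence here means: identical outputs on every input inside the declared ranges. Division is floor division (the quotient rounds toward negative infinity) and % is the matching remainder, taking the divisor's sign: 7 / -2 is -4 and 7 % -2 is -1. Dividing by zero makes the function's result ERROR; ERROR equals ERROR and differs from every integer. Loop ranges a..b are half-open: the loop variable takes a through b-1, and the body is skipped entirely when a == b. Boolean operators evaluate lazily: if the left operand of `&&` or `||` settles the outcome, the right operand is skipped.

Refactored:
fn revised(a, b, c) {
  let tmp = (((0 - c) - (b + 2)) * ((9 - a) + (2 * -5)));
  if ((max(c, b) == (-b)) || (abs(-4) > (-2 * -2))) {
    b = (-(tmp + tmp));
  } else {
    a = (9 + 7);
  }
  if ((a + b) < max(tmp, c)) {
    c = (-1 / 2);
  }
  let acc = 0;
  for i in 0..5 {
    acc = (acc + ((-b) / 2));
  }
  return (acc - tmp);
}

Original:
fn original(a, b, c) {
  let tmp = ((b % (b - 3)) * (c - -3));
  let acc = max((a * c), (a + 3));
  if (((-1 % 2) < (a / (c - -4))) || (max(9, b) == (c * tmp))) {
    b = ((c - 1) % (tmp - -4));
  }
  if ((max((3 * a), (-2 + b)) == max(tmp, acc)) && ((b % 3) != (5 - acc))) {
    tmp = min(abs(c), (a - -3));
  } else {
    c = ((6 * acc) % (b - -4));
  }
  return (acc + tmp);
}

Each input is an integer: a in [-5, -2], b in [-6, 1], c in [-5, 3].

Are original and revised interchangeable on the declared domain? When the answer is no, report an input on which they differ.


a=-5, b=-6, c=-5 yields 37 from original but -21 from revised.
verdict: not equivalent; witness: a=-5, b=-6, c=-5


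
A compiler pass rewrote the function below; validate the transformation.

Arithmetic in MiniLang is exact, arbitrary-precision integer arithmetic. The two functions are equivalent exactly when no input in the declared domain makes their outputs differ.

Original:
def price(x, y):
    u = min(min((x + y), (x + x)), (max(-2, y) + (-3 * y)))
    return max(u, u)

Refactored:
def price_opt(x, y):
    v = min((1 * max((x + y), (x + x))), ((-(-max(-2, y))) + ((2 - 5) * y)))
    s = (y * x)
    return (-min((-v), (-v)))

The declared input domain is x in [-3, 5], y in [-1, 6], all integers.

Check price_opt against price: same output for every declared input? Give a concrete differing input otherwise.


These are not equivalent — on x=-3, y=-1 the outputs split (-6 vs -4).
price: u := -6 | result -6
price_opt: v := -4 | s := 3 | result -4
verdict: not equivalent; witness: x=-3, y=-1


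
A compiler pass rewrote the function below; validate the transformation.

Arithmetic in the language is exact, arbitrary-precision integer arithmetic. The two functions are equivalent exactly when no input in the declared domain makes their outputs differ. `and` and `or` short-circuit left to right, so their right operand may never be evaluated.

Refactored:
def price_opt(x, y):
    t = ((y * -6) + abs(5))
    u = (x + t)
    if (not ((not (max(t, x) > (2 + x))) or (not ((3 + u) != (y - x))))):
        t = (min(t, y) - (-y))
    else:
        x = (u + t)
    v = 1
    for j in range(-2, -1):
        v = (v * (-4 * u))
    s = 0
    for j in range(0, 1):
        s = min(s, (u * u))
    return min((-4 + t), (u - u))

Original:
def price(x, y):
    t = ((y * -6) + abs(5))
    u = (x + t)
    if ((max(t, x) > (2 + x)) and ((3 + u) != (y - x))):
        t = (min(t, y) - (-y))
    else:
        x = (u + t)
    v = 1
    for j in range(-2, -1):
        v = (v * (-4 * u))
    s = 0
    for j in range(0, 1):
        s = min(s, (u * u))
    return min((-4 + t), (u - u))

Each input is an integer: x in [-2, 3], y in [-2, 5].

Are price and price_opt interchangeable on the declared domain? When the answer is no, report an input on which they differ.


The two versions differ — the changes include boolean connective usage differs.
Spot check at x=-2, y=1 — price: t becomes -1; next u becomes -3; next ((max(t, x) > (2 + x)) and ((3 + u) != (y - x))) evaluates to false; next x becomes -4; next v becomes 1; next at j=-2:; next v becomes 12; next s becomes 0; next at j=0:; next s becomes 0; next final value -5. price_opt: t becomes -1; next u becomes -3; next (not ((not (max(t, x) > (2 + x))) or (not ((3 + u) != (y - x))))) evaluates to false; next x becomes -4; next v becomes 1; next at j=-2:; next v becomes 12; next s becomes 0; next at j=0:; next s becomes 0; next final value -5. Both give -5.
An exhaustive pass over the 48 declared inputs shows identical outputs.
verdict: equivalent


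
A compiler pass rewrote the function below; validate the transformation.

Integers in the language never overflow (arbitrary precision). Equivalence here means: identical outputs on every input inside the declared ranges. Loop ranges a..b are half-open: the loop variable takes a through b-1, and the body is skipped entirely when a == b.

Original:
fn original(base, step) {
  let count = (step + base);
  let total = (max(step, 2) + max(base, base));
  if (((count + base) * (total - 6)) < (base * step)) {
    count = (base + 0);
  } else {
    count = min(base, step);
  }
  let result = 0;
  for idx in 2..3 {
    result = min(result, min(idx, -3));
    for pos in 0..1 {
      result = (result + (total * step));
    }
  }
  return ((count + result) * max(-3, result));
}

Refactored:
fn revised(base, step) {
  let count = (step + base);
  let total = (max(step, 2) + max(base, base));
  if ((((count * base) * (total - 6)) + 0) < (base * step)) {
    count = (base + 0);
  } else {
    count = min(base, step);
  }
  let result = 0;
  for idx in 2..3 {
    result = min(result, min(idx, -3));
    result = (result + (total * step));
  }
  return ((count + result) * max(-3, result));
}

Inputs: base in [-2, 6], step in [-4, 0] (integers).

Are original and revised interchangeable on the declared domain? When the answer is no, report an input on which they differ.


Not equivalent: base=-2, step=-4 separates them (21 vs 15).
original: count = -6; total = 0; (((count + base) * (total - 6)) < (base * step)) -> false; count = -4; result = 0; [idx=2]; result = -3; [pos=0]; result = -3; return 21
revised: count = -6; total = 0; ((((count * base) * (total - 6)) + 0) < (base * step)) -> true; count = -2; result = 0; [idx=2]; result = -3; result = -3; return 15
verdict: not equivalent; witness: base=-2, step=-4
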